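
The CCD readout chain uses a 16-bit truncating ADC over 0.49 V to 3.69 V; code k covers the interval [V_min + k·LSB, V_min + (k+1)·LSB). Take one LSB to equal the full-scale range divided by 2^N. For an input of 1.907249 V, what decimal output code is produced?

Range = 3.69 − (0.49) = 3.2 V. LSB = 3.2 V / 2^16 ≈ 48.83 µV.
(V_in − V_min) × 2^16/range = (1.907249 − (0.49)) × 65536/3.2 = 29025.260.
Floor → code = 29025.

29025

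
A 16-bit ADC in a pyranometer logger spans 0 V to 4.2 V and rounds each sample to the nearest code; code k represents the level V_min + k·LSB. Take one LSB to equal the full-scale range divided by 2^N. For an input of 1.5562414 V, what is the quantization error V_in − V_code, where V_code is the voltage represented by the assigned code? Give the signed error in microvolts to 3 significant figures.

+18.9 µV

Range is 4.2 V. LSB = 4.2 V / 2^16 ≈ 64.09 µV.
Position in LSBs: (1.5562414 − (0)) × 65536/4.2 = 24283.2944; rounding gives k = 24283.
Reconstructed level: 0 + 24283 × 4.2/65536 V = 1.5562225342 V.
e = 1.5562414 − (1.5562225342) = +18.9 µV.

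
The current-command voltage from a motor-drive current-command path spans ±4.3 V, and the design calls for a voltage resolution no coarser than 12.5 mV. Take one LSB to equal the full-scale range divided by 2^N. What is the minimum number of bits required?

The full-scale span is 4.3 − (-4.3) = 8.6 V.
Required number of levels: 8.6/12.5 mV = 688.00; smallest N with 2^N ≥ that is 10.

10 bits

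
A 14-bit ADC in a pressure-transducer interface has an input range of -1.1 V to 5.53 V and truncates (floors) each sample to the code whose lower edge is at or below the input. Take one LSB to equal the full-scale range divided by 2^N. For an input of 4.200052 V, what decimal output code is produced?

13097

Span: 5.53 V − (-1.1 V) = 6.63 V. LSB = 6.63 V / 2^14 ≈ 404.7 µV.
(V_in − V_min) × 2^14/range = (4.200052 − (-1.1)) × 16384/6.63 = 13097.444.
Floor → code = 13097.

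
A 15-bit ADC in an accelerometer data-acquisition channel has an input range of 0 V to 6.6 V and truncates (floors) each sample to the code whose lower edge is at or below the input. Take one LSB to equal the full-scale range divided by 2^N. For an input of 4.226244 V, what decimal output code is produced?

Range is 6.6 V. LSB = 6.6 V / 2^15 ≈ 201.4 µV.
(V_in − V_min) × 2^15/range = (4.226244 − (0)) × 32768/6.6 = 20982.661.
Floor → code = 20982.

20982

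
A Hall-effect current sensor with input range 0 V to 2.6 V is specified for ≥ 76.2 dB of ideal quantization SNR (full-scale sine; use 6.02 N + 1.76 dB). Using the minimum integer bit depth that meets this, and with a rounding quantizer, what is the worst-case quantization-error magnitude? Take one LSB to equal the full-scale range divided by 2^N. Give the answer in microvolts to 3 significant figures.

159 µV

Full-scale range = 2.6 V.
6.02 N + 1.76 ≥ 76.2 gives N ≥ 12.365, so the minimum integer is 13.
LSB = 2.6 V ÷ 2^13 = 2.6/8192 V = 317.38 µV.
Half an LSB is 159 µV.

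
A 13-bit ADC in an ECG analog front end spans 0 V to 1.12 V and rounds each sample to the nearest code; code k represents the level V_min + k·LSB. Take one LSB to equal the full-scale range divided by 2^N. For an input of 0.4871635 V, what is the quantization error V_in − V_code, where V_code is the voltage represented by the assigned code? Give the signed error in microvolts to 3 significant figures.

Range is 1.12 V. LSB = 1.12 V / 2^13 ≈ 136.7 µV.
Position in LSBs: (0.4871635 − (0)) × 8192/1.12 = 3563.2530; rounding gives k = 3563.
V_code = 0 + (3563/8192) × 1.12 = 0.4871289063 V.
Error = V_in − V_code = 0.4871635 − (0.4871289063) = +34.6 µV.

+34.6 µV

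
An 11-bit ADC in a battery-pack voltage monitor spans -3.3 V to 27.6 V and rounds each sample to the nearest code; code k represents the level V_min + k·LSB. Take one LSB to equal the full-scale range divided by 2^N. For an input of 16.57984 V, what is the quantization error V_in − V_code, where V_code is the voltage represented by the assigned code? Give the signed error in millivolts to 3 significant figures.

Span: 27.6 V − (-3.3 V) = 30.9 V. LSB = 30.9 V / 2^11 ≈ 15.09 mV.
Position in LSBs: (16.57984 − (-3.3)) × 2048/30.9 = 1317.6023; rounding gives k = 1318.
V_code = -3.3 + (1318/2048) × 30.9 = 16.58583984 V.
Error = V_in − V_code = 16.57984 − (16.58583984) = −6.00 mV.

−6.00 mV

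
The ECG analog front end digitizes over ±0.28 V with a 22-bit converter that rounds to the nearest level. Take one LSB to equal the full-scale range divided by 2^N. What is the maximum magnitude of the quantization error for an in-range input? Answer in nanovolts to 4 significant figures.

66.76 nV

Range = 0.28 − (-0.28) = 0.56 V.
LSB = 0.56 V / 2^22 = 133.514 nV.
|e|_max = LSB/2 = 66.76 nV.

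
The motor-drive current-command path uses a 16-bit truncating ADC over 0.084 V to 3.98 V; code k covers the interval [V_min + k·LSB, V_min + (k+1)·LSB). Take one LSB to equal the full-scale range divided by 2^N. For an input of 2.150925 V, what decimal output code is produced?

34768

Span: 3.98 V − (0.084 V) = 3.896 V. LSB = 3.896 V / 2^16 ≈ 59.45 µV.
code = ⌊(V_in − V_min)/LSB⌋ = ⌊(V_in − V_min) × 2^16 / range⌋
     = ⌊(2.150925 − (0.084)) × 65536 / 3.896⌋ = ⌊2.066925 × 65536/3.896⌋
     = ⌊34768.480⌋ = 34768.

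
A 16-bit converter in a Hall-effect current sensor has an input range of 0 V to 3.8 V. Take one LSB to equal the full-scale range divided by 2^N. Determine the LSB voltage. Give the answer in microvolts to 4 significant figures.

57.98 µV

Range is 3.8 V.
Number of codes = 2^16 = 65536.
LSB = 3.8 V / 2^16 = 57.98 µV.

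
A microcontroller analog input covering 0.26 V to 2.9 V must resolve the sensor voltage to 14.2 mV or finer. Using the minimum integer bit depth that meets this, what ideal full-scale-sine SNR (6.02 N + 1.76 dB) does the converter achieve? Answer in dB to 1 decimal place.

Range = 2.9 − (0.26) = 2.64 V.
Required number of levels: 2.64/14.2 mV = 185.92; smallest N with 2^N ≥ that is 8.
Ideal SNR at N = 8: 6.02·8 + 1.76 = 49.9 dB.

49.9 dB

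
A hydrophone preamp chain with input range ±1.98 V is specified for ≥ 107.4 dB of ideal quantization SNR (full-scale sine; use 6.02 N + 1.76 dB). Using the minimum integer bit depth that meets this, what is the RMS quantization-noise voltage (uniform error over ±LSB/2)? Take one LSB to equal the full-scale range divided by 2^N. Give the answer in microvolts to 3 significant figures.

Full-scale range = 1.98 V − (-1.98 V) = 3.96 V.
6.02 N + 1.76 ≥ 107.4 gives N ≥ 17.548, so the minimum integer is 18.
LSB = 3.96 V ÷ 2^18 = 3.96/262144 V = 15.106 µV.
RMS noise = LSB/√12 = 4.36 µV.

4.36 µV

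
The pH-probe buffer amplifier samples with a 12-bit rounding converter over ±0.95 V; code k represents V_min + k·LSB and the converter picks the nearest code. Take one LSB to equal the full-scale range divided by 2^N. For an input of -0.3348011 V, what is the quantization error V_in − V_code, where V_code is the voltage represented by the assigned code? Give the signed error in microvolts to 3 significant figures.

+111 µV

The full-scale span is 0.95 − (-0.95) = 1.9 V. LSB = 1.9 V / 2^12 ≈ 463.9 µV.
(V_in − V_min)/LSB = (-0.3348011 − (-0.95)) × 4096/1.9 = 1326.2393 → nearest code k = 1326.
Reconstructed level: -0.95 + 1326 × 1.9/4096 V = -0.3349121094 V.
V_in − V_code = -0.3348011 − (-0.3349121094) = +111 µV.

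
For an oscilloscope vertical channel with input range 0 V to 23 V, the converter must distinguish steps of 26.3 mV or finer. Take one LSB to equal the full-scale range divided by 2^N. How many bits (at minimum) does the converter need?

Range is 23 V.
Need 2^N ≥ 23 V / 26.3 mV = 874.5 → N_min = 10.

10 bits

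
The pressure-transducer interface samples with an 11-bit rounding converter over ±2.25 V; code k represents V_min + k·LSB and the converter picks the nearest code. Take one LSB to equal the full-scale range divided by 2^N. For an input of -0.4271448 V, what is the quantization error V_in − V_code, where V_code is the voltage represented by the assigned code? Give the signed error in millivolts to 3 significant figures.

The full-scale span is 2.25 − (-2.25) = 4.5 V. LSB = 4.5 V / 2^11 ≈ 2.197 mV.
(V_in − V_min)/LSB = (-0.4271448 − (-2.25)) × 2048/4.5 = 829.6017 → nearest code k = 830.
Reconstructed level: -2.25 + 830 × 4.5/2048 V = -0.4262695313 V.
e = -0.4271448 − (-0.4262695313) = −0.875 mV.

−0.875 mV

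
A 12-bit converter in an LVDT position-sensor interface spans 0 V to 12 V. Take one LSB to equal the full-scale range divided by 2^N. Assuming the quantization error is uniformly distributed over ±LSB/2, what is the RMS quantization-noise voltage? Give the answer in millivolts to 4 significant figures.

0.8457 mV

Full-scale range = 12 V.
One LSB is 12 V / 4096 = 2.92969 mV.
σ_q = LSB/√12 = 2.92969 mV/3.4641 = 0.8457 mV.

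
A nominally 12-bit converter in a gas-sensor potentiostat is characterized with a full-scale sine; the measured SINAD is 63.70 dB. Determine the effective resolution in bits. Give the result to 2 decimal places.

10.29 bits

ENOB = (63.70 − 1.76)/6.02 = 10.2890 bits.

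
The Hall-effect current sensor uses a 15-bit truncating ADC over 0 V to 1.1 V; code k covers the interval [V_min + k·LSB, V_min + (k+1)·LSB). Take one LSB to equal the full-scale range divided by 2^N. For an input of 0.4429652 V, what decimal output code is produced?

13195

V_FS = 1.1 V. LSB = 1.1 V / 2^15 ≈ 33.57 µV.
code = ⌊(V_in − V_min)/LSB⌋ = ⌊(V_in − V_min) × 2^15 / range⌋
     = ⌊(0.4429652 − (0)) × 32768 / 1.1⌋ = ⌊0.4429652 × 32768/1.1⌋
     = ⌊13195.531⌋ = 13195.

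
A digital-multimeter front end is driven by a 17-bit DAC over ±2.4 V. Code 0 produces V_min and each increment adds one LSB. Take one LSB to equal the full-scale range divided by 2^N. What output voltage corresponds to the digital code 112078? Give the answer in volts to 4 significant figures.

Span: 2.4 V − (-2.4 V) = 4.8 V. LSB = 4.8 V / 2^17.
V_out = -2.4 + 112078 × (4.8/131072) V
      = -2.4 V + 4.10442 V = 1.70442 V.

1.704 V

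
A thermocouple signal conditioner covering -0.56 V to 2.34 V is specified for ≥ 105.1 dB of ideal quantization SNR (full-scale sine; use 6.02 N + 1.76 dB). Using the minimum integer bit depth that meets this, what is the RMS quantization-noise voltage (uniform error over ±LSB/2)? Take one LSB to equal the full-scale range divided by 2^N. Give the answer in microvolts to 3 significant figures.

3.19 µV

Span: 2.34 V − (-0.56 V) = 2.9 V.
Solving 6.02 N ≥ 105.1 − 1.76: N ≥ 17.166. Round up → N = 18.
One LSB is 2.9 V / 262144 = 11.063 µV.
σ_q = LSB/√12 = 11.063 µV/3.4641 = 3.19 µV.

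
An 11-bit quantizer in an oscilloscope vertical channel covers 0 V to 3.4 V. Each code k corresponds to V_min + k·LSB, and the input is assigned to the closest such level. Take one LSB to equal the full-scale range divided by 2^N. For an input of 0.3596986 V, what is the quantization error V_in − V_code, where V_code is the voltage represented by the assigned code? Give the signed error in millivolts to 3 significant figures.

Span = 3.4 V. LSB = 3.4 V / 2^11 ≈ 1.660 mV.
(V_in − V_min)/LSB = (0.3596986 − (0)) × 2048/3.4 = 216.6655 → nearest code k = 217.
V_code = V_min + k × range/2^11 = 0 + 217 × 3.4/2048 = 0.3602539063 V.
Error = V_in − V_code = 0.3596986 − (0.3602539063) = −0.555 mV.

−0.555 mV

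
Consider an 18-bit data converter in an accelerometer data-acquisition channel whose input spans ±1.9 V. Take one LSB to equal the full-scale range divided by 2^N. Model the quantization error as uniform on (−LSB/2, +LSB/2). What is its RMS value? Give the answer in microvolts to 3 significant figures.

Span: 1.9 V − (-1.9 V) = 3.8 V.
Step size = 3.8/262144 V = 14.496 µV.
For a uniform distribution on [−LSB/2, +LSB/2], V_rms = LSB/√12 = 14.496 µV/3.4641 = 4.18 µV.

4.18 µV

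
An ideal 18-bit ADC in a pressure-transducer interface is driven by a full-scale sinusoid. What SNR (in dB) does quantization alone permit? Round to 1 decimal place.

110.1 dB

Ideal quantization SNR: 6.02 × 18 + 1.76 dB = 110.1 dB.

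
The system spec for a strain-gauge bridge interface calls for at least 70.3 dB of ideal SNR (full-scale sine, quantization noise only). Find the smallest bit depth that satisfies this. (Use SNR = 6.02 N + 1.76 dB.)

12 bits

Required N = ⌈(70.3 − 1.76)/6.02⌉ = ⌈11.385⌉ = 12.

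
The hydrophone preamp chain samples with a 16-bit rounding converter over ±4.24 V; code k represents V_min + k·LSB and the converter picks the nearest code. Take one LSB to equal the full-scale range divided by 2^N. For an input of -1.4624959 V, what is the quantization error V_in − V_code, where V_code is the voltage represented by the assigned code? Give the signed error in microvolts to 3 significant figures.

The full-scale span is 4.24 − (-4.24) = 8.48 V. LSB = 8.48 V / 2^16 ≈ 129.4 µV.
Position in LSBs: (-1.4624959 − (-4.24)) × 65536/8.48 = 21465.3902; rounding gives k = 21465.
Reconstructed level: -4.24 + 21465 × 8.48/65536 V = -1.4625463867 V.
e = -1.4624959 − (-1.4625463867) = +50.5 µV.

+50.5 µV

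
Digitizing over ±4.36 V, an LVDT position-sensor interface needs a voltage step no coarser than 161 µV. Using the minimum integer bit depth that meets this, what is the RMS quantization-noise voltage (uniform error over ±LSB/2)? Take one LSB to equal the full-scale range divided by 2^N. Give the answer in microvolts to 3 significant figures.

The full-scale span is 4.36 − (-4.36) = 8.72 V.
Levels needed ≥ 8.72/161 µV = 54160. 2^16 = 65536 suffices, so N_min = 16.
One LSB is 8.72 V / 65536 = 133.06 µV.
V_rms = LSB/√12 = 38.4 µV.

38.4 µV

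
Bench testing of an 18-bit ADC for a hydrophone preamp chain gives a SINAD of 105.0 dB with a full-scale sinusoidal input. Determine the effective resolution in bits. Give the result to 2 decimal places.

(105.0 − 1.76) / 6.02 = 103.24/6.02 = 17.1495 effective bits.

17.15 bits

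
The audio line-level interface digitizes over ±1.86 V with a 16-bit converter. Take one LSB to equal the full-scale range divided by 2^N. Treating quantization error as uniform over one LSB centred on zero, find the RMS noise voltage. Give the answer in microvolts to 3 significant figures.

16.4 µV

Span: 1.86 V − (-1.86 V) = 3.72 V.
One LSB is 3.72 V / 65536 = 56.763 µV.
For a uniform distribution on [−LSB/2, +LSB/2], V_rms = LSB/√12 = 56.763 µV/3.4641 = 16.4 µV.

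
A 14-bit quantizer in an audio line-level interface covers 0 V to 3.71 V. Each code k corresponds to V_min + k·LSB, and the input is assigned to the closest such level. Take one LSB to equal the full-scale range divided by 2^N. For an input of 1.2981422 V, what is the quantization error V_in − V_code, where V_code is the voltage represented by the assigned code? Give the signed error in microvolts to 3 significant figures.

−40.8 µV

Range is 3.71 V. LSB = 3.71 V / 2^14 ≈ 226.4 µV.
Position in LSBs: (1.2981422 − (0)) × 16384/3.71 = 5732.8199; rounding gives k = 5733.
V_code = 0 + (5733/16384) × 3.71 = 1.2981829834 V.
V_in − V_code = 1.2981422 − (1.2981829834) = −40.8 µV.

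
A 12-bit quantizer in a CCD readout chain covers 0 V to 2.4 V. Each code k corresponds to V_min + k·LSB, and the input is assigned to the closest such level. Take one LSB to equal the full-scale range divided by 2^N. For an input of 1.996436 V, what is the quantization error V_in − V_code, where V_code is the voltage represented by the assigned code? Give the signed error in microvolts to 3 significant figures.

Span = 2.4 V. LSB = 2.4 V / 2^12 ≈ 0.5859 mV.
(V_in − V_min)/LSB = (1.996436 − (0)) × 4096/2.4 = 3407.2508 → nearest code k = 3407.
V_code = V_min + k × range/2^12 = 0 + 3407 × 2.4/4096 = 1.996289063 V.
Error = V_in − V_code = 1.996436 − (1.996289063) = +147 µV.

+147 µV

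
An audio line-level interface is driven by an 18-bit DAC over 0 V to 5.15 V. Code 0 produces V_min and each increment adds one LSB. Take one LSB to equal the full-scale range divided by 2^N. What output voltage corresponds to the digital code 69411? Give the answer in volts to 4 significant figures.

1.364 V

Span = 5.15 V. LSB = 5.15 V / 2^18.
V_out = V_min + code × LSB = 0 V + 69411 × 5.15 V / 262144
      = 0 V + 1.36363 V = 1.36363 V.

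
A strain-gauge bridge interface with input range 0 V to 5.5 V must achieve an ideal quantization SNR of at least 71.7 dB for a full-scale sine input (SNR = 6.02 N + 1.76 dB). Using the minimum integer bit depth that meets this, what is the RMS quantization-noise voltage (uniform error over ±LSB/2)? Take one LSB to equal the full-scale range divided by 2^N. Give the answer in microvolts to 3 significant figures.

Full-scale range = 5.5 V.
Solving 6.02 N ≥ 71.7 − 1.76: N ≥ 11.618. Round up → N = 12.
LSB = 5.5 V / 2^12 = 1.3428 mV.
V_rms = LSB/√12 = 388 µV.

388 µV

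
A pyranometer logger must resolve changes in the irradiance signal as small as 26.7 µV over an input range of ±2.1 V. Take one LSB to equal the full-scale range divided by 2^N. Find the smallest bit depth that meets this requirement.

Span: 2.1 V − (-2.1 V) = 4.2 V.
Levels needed ≥ 4.2/26.7 µV = 157300. 2^18 = 262144 suffices, so N_min = 18.

18 bits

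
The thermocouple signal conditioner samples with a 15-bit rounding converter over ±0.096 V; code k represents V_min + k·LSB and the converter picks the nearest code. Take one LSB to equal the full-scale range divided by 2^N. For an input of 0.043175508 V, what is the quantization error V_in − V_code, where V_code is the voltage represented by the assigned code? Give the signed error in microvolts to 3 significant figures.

The full-scale span is 0.096 − (-0.096) = 0.192 V. LSB = 0.192 V / 2^15 ≈ 5.859 µV.
(V_in − V_min)/LSB = (0.043175508 − (-0.096)) × 32768/0.192 = 23752.6200 → nearest code k = 23753.
V_code = -0.096 + (23753/32768) × 0.192 = 0.043177734375 V.
Error = V_in − V_code = 0.043175508 − (0.043177734375) = −2.23 µV.

−2.23 µV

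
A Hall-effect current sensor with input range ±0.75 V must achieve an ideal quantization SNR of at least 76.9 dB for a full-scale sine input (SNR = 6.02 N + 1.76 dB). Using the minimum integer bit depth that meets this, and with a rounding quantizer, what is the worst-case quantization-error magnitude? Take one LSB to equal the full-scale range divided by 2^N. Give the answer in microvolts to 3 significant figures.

Span: 0.75 V − (-0.75 V) = 1.5 V.
Required N = ⌈(76.9 − 1.76)/6.02⌉ = ⌈12.482⌉ = 13.
One LSB is 1.5 V / 8192 = 183.11 µV.
Half an LSB is 91.6 µV.

91.6 µV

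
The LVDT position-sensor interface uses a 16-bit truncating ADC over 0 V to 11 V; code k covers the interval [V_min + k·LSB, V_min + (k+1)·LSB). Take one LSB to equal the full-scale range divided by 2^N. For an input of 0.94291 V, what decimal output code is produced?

V_FS = 11 V. LSB = 11 V / 2^16 ≈ 167.8 µV.
code = ⌊(V_in − V_min)/LSB⌋ = ⌊(V_in − V_min) × 2^16 / range⌋
     = ⌊(0.94291 − (0)) × 65536 / 11⌋ = ⌊0.94291 × 65536/11⌋
     = ⌊5617.686⌋ = 5617.

5617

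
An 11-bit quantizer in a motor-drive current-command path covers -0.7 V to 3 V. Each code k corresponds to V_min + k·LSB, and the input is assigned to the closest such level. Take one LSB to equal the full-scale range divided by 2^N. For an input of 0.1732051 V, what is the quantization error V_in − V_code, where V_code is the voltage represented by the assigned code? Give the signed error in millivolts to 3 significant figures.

+0.598 mV

Range = 3 − (-0.7) = 3.7 V. LSB = 3.7 V / 2^11 ≈ 1.807 mV.
(V_in − V_min)/LSB = (0.1732051 − (-0.7)) × 2048/3.7 = 483.3308 → nearest code k = 483.
V_code = V_min + k × range/2^11 = -0.7 + 483 × 3.7/2048 = 0.1726074219 V.
Error = V_in − V_code = 0.1732051 − (0.1726074219) = +0.598 mV.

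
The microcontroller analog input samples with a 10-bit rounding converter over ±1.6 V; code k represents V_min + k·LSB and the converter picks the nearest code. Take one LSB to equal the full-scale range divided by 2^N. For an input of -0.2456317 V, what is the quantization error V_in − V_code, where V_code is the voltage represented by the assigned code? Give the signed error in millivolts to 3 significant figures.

+1.24 mV

Full-scale range = 1.6 V − (-1.6 V) = 3.2 V. LSB = 3.2 V / 2^10 ≈ 3.125 mV.
Position in LSBs: (-0.2456317 − (-1.6)) × 1024/3.2 = 433.3979; rounding gives k = 433.
V_code = V_min + k × range/2^10 = -1.6 + 433 × 3.2/1024 = -0.2468750000 V.
V_in − V_code = -0.2456317 − (-0.2468750000) = +1.24 mV.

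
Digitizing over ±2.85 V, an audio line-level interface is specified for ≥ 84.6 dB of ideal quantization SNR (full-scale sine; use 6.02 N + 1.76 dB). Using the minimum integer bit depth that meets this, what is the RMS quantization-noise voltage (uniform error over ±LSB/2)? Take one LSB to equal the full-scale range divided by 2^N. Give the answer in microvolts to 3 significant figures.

Full-scale range = 2.85 V − (-2.85 V) = 5.7 V.
N ≥ (84.6 − 1.76)/6.02 = 13.761 → N_min = 14.
LSB = 5.7 V / 2^14 = 347.90 µV.
σ_q = LSB/√12 = 347.90 µV/3.4641 = 100 µV.

100 µV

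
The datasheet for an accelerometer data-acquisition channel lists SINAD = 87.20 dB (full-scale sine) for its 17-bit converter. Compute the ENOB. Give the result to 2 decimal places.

ENOB = (SINAD − 1.76) / 6.02 = (87.20 − 1.76) / 6.02 = 85.44 / 6.02 = 14.1927.

14.19 bits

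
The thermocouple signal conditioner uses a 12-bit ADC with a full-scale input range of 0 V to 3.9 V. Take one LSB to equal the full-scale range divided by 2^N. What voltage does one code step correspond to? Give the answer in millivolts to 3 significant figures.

Range is 3.9 V.
There are 2^12 = 4096 steps.
One LSB is 3.9 V / 4096 = 0.952 mV.

0.952 mV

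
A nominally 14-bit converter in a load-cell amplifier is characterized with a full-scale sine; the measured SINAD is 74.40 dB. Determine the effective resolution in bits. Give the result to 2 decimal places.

(74.40 − 1.76) / 6.02 = 72.64/6.02 = 12.0664 effective bits.

12.07 bits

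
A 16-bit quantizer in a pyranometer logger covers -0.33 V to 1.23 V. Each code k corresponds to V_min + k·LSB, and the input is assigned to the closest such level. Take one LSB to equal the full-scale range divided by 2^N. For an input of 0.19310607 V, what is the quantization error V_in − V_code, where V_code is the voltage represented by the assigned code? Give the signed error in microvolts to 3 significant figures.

Span: 1.23 V − (-0.33 V) = 1.56 V. LSB = 1.56 V / 2^16 ≈ 23.80 µV.
(0.19310607 − (-0.33)) / LSB = 0.52310607 × 65536/1.56 = 21975.8201. Nearest integer: k = 21976.
V_code = -0.33 + (21976/65536) × 1.56 = 0.19311035156 V.
Error = V_in − V_code = 0.19310607 − (0.19311035156) = −4.28 µV.

−4.28 µV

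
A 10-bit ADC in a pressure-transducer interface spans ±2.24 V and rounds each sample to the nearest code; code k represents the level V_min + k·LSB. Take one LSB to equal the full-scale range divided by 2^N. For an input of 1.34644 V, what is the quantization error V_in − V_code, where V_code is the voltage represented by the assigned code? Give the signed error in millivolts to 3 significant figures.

−1.06 mV

Span: 2.24 V − (-2.24 V) = 4.48 V. LSB = 4.48 V / 2^10 ≈ 4.375 mV.
Position in LSBs: (1.34644 − (-2.24)) × 1024/4.48 = 819.7577; rounding gives k = 820.
V_code = -2.24 + (820/1024) × 4.48 = 1.347500000 V.
e = 1.34644 − (1.347500000) = −1.06 mV.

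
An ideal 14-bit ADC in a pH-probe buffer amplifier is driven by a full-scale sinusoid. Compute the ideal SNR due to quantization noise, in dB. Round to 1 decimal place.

For an ideal N-bit converter with full-scale sine input, SNR = 6.02 N + 1.76 dB. SNR = 6.02 × 14 + 1.76 = 84.28 + 1.76 = 86.04 dB.

86.0 dB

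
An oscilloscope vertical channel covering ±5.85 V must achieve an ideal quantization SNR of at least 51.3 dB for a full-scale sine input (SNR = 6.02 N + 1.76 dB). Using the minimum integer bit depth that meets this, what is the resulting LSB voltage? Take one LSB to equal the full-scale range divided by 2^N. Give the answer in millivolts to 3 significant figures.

Full-scale range = 5.85 V − (-5.85 V) = 11.7 V.
N ≥ (51.3 − 1.76)/6.02 = 8.229 → N_min = 9.
LSB = 11.7 V / 2^9 = 22.9 mV.

22.9 mV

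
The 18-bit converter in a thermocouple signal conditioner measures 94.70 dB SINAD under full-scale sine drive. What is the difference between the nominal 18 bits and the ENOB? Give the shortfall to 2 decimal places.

N_eff = (94.70 − 1.76)/6.02 = 15.4385 bits.
18 − 15.4385 = 2.56 bits below nominal.

2.56 bits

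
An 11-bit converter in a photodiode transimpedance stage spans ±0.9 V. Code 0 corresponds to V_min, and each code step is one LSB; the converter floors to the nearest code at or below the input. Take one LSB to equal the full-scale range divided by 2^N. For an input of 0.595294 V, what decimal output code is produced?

Full-scale range = 0.9 V − (-0.9 V) = 1.8 V. LSB = 1.8 V / 2^11 ≈ 0.8789 mV.
(V_in − V_min) × 2^11/range = (0.595294 − (-0.9)) × 2048/1.8 = 1701.312.
Floor → code = 1701.

1701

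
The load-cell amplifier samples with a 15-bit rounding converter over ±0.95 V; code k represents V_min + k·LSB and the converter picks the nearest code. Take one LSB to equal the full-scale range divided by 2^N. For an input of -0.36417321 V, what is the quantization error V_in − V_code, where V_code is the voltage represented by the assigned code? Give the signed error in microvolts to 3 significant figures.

Span: 0.95 V − (-0.95 V) = 1.9 V. LSB = 1.9 V / 2^15 ≈ 57.98 µV.
Position in LSBs: (-0.36417321 − (-0.95)) × 32768/1.9 = 10103.3538; rounding gives k = 10103.
Reconstructed level: -0.95 + 10103 × 1.9/32768 V = -0.36419372559 V.
Error = V_in − V_code = -0.36417321 − (-0.36419372559) = +20.5 µV.

+20.5 µV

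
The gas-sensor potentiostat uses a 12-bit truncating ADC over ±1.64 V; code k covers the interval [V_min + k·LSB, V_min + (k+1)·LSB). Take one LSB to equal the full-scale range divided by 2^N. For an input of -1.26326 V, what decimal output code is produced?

Span: 1.64 V − (-1.64 V) = 3.28 V. LSB = 3.28 V / 2^12 ≈ 0.8008 mV.
(V_in − V_min) × 2^12/range = (-1.26326 − (-1.64)) × 4096/3.28 = 470.466.
Floor → code = 470.

470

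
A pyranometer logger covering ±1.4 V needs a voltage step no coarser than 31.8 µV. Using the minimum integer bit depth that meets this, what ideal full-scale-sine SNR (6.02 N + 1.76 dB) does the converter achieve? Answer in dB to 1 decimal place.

104.1 dB

The full-scale span is 1.4 − (-1.4) = 2.8 V.
Required number of levels: 2.8/31.8 µV = 88050; smallest N with 2^N ≥ that is 17.
6.02(17) + 1.76 = 104.10 dB.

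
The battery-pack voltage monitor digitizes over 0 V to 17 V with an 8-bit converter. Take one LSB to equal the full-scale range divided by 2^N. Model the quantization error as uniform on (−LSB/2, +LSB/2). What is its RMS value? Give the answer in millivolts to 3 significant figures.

19.2 mV

V_FS = 17 V.
LSB = 17 V ÷ 2^8 = 17/256 V = 66.406 mV.
σ_q = LSB/√12 = 66.406 mV/3.4641 = 19.2 mV.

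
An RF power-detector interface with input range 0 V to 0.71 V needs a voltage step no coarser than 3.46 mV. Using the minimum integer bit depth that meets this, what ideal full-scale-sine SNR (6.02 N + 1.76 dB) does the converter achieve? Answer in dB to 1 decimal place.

V_FS = 0.71 V.
Required number of levels: 0.71/3.46 mV = 205.20; smallest N with 2^N ≥ that is 8.
6.02(8) + 1.76 = 49.92 dB.

49.9 dB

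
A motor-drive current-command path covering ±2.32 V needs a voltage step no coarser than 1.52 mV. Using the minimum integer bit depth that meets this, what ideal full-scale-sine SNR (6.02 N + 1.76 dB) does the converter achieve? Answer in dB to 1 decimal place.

74.0 dB

Full-scale range = 2.32 V − (-2.32 V) = 4.64 V.
4.64 V / 1.52 mV = 3053. Since 2^11 = 2048 and 2^12 = 4096, N = 12.
6.02(12) + 1.76 = 74.00 dB.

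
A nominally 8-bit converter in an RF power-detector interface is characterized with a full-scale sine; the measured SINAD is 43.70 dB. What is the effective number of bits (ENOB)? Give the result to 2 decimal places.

6.97 bits

Inverting SNR = 6.02 N + 1.76: N_eff = (43.70 − 1.76)/6.02 = 6.9668.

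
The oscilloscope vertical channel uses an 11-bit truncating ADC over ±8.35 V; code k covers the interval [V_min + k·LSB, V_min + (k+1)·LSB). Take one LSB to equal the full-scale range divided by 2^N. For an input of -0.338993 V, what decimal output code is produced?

982

Range = 8.35 − (-8.35) = 16.7 V. LSB = 16.7 V / 2^11 ≈ 8.154 mV.
(V_in − V_min) × 2^11/range = (-0.338993 − (-8.35)) × 2048/16.7 = 982.428.
Floor → code = 982.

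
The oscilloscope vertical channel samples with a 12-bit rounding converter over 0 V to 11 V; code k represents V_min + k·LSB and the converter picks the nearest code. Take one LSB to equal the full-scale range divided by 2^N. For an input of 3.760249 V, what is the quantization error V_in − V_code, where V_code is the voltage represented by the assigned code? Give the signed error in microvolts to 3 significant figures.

+483 µV

V_FS = 11 V. LSB = 11 V / 2^12 ≈ 2.686 mV.
(3.760249 − (0)) / LSB = 3.760249 × 4096/11 = 1400.1800. Nearest integer: k = 1400.
Reconstructed level: 0 + 1400 × 11/4096 V = 3.759765625 V.
V_in − V_code = 3.760249 − (3.759765625) = +483 µV.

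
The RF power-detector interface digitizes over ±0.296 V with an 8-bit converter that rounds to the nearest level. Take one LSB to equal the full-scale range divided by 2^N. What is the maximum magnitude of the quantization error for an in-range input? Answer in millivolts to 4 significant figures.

Span: 0.296 V − (-0.296 V) = 0.592 V.
LSB = 0.592 V / 2^8 = 2.31250 mV.
A rounding quantizer has |error| ≤ LSB/2 = 1.156 mV.

1.156 mV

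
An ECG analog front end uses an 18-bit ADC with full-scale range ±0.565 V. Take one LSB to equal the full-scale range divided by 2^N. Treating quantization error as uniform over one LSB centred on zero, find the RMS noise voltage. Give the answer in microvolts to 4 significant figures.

The full-scale span is 0.565 − (-0.565) = 1.13 V.
LSB = 1.13 V / 2^18 = 4.31061 µV.
RMS of a uniform error over width LSB is LSB/√12 = 1.244 µV.

1.244 µV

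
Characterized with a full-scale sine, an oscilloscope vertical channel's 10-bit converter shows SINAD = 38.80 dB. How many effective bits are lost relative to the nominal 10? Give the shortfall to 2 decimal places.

ENOB = (SINAD − 1.76)/6.02 = (38.80 − 1.76)/6.02 = 6.1528 bits.
Lost resolution: 10 − 6.1528 = 3.8472 bits.

3.85 bits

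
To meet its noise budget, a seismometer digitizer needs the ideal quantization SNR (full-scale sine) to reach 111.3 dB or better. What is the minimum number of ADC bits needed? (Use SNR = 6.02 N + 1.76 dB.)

19 bits

6.02 N + 1.76 ≥ 111.3 gives N ≥ 18.196, so the minimum integer is 19.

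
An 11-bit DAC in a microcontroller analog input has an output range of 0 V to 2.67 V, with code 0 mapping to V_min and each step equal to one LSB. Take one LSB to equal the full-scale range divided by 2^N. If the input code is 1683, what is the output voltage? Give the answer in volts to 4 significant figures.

Span = 2.67 V. LSB = 2.67 V / 2^11.
V_out = V_min + code × LSB = 0 V + 1683 × 2.67 V / 2048
      = 0 V + 2.19415 V = 2.19415 V.

2.194 V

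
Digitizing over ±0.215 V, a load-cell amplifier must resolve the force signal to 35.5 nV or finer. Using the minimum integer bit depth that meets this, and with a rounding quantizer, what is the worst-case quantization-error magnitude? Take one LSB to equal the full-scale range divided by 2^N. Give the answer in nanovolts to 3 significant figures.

Range = 0.215 − (-0.215) = 0.43 V.
Need 2^N ≥ 0.43 V / 35.5 nV = 1.211e7 → N_min = 24.
Step size = 0.43/16777216 V = 25.630 nV.
Half an LSB is 12.8 nV.

12.8 nV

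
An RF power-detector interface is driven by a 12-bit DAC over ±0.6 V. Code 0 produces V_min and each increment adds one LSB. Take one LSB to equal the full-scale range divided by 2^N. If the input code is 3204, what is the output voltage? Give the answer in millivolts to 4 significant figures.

338.7 mV

Range = 0.6 − (-0.6) = 1.2 V. LSB = 1.2 V / 2^12.
Output = V_min + (3204/4096) × range = -0.6 + 0.782227 × 1.2 V
      = -0.6 V + 0.938672 V = 0.338672 V.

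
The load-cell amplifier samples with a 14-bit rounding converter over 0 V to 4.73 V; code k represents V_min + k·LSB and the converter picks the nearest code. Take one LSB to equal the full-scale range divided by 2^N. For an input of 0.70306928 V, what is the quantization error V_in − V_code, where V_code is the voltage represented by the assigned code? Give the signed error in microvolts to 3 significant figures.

V_FS = 4.73 V. LSB = 4.73 V / 2^14 ≈ 288.7 µV.
Position in LSBs: (0.70306928 − (0)) × 16384/4.73 = 2435.3250; rounding gives k = 2435.
V_code = 0 + (2435/16384) × 4.73 = 0.70297546387 V.
e = 0.70306928 − (0.70297546387) = +93.8 µV.

+93.8 µV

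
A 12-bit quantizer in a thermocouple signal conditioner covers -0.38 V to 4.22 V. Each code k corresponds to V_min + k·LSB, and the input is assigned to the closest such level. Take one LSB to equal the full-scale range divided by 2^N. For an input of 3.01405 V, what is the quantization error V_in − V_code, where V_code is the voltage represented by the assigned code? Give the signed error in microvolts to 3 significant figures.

The full-scale span is 4.22 − (-0.38) = 4.6 V. LSB = 4.6 V / 2^12 ≈ 1.123 mV.
Position in LSBs: (3.01405 − (-0.38)) × 4096/4.6 = 3022.1802; rounding gives k = 3022.
V_code = -0.38 + (3022/4096) × 4.6 = 3.013847656 V.
Error = V_in − V_code = 3.01405 − (3.013847656) = +202 µV.

+202 µV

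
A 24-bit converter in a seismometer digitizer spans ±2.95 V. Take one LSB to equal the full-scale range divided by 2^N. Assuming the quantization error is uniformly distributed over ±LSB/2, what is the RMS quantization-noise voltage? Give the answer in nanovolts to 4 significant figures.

101.5 nV

Full-scale range = 2.95 V − (-2.95 V) = 5.9 V.
One LSB is 5.9 V / 16777216 = 351.667 nV.
RMS of a uniform error over width LSB is LSB/√12 = 101.5 nV.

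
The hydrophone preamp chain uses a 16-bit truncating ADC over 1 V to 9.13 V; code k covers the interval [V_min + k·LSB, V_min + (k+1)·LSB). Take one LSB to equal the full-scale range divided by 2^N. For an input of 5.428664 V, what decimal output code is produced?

Span: 9.13 V − (1 V) = 8.13 V. LSB = 8.13 V / 2^16 ≈ 124.1 µV.
code = ⌊(V_in − V_min)/LSB⌋ = ⌊(V_in − V_min) × 2^16 / range⌋
     = ⌊(5.428664 − (1)) × 65536 / 8.13⌋ = ⌊4.428664 × 65536/8.13⌋
     = ⌊35699.499⌋ = 35699.

35699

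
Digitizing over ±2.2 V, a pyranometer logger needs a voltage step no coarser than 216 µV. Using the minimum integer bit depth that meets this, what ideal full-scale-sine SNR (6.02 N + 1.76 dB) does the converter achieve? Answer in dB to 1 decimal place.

92.1 dB

Range = 2.2 − (-2.2) = 4.4 V.
Need 2^N ≥ 4.4 V / 216 µV = 20370 → N_min = 15.
6.02(15) + 1.76 = 92.06 dB.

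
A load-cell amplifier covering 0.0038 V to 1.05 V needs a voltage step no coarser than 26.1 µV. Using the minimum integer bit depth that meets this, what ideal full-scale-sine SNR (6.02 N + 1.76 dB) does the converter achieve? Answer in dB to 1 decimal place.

98.1 dB

The full-scale span is 1.05 − (0.0038) = 1.0462 V.
Levels needed ≥ 1.0462/26.1 µV = 40080. 2^16 = 65536 suffices, so N_min = 16.
Ideal SNR at N = 16: 6.02·16 + 1.76 = 98.1 dB.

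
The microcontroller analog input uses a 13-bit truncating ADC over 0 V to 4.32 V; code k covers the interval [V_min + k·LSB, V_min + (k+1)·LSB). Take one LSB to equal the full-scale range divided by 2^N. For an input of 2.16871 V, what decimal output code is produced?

4112

V_FS = 4.32 V. LSB = 4.32 V / 2^13 ≈ 0.5273 mV.
V_in − V_min = 2.16871 − (0) = 2.16871 V.
Divide by LSB: 2.16871 × 8192/4.32 = 4112.5167.
Truncating gives code 4112.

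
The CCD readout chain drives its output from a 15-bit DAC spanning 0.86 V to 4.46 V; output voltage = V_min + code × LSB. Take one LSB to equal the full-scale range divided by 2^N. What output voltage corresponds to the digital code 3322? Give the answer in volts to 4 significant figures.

1.225 V

Range = 4.46 − (0.86) = 3.6 V. LSB = 3.6 V / 2^15.
V_out = V_min + code × LSB = 0.86 V + 3322 × 3.6 V / 32768
      = 0.86 V + 0.364966 V = 1.22497 V.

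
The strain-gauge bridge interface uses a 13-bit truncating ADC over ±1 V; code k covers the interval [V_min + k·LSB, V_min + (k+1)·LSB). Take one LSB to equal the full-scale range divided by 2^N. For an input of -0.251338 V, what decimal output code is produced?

3066

Full-scale range = 1 V − (-1 V) = 2 V. LSB = 2 V / 2^13 ≈ 244.1 µV.
code = ⌊(V_in − V_min)/LSB⌋ = ⌊(V_in − V_min) × 2^13 / range⌋
     = ⌊(-0.251338 − (-1)) × 8192 / 2⌋ = ⌊0.748662 × 8192/2⌋
     = ⌊3066.520⌋ = 3066.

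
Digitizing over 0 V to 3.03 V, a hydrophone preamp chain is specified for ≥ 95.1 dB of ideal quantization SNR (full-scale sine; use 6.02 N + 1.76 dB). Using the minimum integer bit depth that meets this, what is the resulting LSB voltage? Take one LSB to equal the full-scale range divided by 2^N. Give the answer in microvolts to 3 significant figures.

46.2 µV

Span = 3.03 V.
Required N = ⌈(95.1 − 1.76)/6.02⌉ = ⌈15.505⌉ = 16.
One LSB is 3.03 V / 65536 = 46.2 µV.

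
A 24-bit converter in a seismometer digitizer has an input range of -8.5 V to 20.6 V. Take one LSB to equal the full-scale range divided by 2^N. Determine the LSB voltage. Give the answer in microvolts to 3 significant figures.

1.73 µV

Full-scale range = 20.6 V − (-8.5 V) = 29.1 V.
2^24 = 16777216 levels.
LSB = 29.1 V / 2^24 = 1.73 µV.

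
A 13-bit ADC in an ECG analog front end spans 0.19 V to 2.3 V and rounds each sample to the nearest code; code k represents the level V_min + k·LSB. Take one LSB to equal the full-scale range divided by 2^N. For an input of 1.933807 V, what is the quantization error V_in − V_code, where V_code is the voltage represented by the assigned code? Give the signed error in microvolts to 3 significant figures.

+69.2 µV

Range = 2.3 − (0.19) = 2.11 V. LSB = 2.11 V / 2^13 ≈ 257.6 µV.
(V_in − V_min)/LSB = (1.933807 − (0.19)) × 8192/2.11 = 6770.2687 → nearest code k = 6770.
V_code = 0.19 + (6770/8192) × 2.11 = 1.933737793 V.
V_in − V_code = 1.933807 − (1.933737793) = +69.2 µV.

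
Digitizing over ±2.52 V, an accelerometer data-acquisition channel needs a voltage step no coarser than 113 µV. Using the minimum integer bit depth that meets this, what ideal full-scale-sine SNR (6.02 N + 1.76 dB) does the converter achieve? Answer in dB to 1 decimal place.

Full-scale range = 2.52 V − (-2.52 V) = 5.04 V.
Required number of levels: 5.04/113 µV = 44602; smallest N with 2^N ≥ that is 16.
SNR = 6.02 × 16 + 1.76 = 98.08 dB.

98.1 dB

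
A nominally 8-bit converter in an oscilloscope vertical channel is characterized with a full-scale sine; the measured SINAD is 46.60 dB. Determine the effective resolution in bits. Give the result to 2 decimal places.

(46.60 − 1.76) / 6.02 = 44.84/6.02 = 7.4485 effective bits.

7.45 bits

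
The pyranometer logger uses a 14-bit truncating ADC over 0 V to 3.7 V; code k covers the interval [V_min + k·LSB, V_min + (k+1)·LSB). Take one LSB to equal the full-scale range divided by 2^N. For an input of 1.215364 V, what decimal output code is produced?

Full-scale range = 3.7 V. LSB = 3.7 V / 2^14 ≈ 225.8 µV.
(V_in − V_min) × 2^14/range = (1.215364 − (0)) × 16384/3.7 = 5381.763.
Floor → code = 5381.

5381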